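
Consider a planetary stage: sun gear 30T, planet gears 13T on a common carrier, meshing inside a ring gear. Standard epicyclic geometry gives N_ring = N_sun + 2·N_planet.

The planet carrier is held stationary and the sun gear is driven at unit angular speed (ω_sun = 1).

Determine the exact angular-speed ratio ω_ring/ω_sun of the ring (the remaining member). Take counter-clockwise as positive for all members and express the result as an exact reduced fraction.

-15/28

N_ring = 30 + 2·13 = 56
30(ω_s−ω_c) = −56(ω_r−ω_c),  ω_c=0, ω_s=1
ω_r = 0 − (30/56)(1−0) = -15/28
ω_r/ω_s = -15/28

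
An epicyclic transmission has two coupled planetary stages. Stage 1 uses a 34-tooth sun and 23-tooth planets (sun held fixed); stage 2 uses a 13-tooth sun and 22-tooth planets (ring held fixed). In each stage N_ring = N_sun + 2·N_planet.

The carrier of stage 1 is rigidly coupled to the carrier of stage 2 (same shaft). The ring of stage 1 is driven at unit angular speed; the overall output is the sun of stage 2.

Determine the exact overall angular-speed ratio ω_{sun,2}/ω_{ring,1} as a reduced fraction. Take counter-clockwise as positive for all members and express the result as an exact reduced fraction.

Stage 1: N_ring = 34 + 2·23 = 80
Stage 1: 34(ω_s−ω_c) = −80(ω_r−ω_c),  ω_s=0, ω_r=1
Stage 1: 34(0−ω_c) = −80(1−ω_c)  ⇒  114ω_c = 80  ⇒  ω_c = 40/57
  ⇒ ω_c¹/ω_r¹ = 40/57
Stage 2: N_ring = 13 + 2·22 = 57
Stage 2: 13(ω_s−ω_c) = −57(ω_r−ω_c),  ω_r=0, ω_c=1
Stage 2: ω_s = 1 − (57/13)(0−1) = 70/13
  ⇒ ω_s²/ω_c² = 70/13
Coupling ω_c² = ω_c¹ ⇒ overall = 40/57 × 70/13 = 2800/741

2800/741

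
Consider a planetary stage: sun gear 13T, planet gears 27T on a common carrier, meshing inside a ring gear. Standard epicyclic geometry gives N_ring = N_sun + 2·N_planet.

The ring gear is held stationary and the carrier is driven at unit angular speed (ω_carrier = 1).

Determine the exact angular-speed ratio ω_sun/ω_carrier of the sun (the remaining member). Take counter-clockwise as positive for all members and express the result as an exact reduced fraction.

80/13

N_ring = 13 + 2·27 = 67
13(ω_s−ω_c) = −67(ω_r−ω_c),  ω_r=0, ω_c=1
ω_s = 1 − (67/13)(0−1) = 80/13
ω_s/ω_c = 80/13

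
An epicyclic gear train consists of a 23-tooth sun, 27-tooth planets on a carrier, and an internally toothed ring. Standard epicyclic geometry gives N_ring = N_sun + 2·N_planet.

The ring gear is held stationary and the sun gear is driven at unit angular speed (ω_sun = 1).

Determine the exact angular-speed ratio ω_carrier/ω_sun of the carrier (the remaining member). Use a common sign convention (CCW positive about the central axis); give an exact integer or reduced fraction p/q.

23/100

N_ring = 23 + 2·27 = 77
23(ω_s−ω_c) = −77(ω_r−ω_c),  ω_r=0, ω_s=1
23(1−ω_c) = −77(0−ω_c)  ⇒  100ω_c = 23  ⇒  ω_c = 23/100
ω_c/ω_s = 23/100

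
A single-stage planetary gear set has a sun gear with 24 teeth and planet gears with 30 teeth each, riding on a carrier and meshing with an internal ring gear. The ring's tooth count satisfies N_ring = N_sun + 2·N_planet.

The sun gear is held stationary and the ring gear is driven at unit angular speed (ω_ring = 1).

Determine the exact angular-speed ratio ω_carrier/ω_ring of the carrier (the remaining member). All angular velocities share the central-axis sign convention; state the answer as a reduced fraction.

7/9

N_ring = 24 + 2·30 = 84
24(ω_s−ω_c) = −84(ω_r−ω_c),  ω_s=0, ω_r=1
24(0−ω_c) = −84(1−ω_c)  ⇒  108ω_c = 84  ⇒  ω_c = 7/9
ω_c/ω_r = 7/9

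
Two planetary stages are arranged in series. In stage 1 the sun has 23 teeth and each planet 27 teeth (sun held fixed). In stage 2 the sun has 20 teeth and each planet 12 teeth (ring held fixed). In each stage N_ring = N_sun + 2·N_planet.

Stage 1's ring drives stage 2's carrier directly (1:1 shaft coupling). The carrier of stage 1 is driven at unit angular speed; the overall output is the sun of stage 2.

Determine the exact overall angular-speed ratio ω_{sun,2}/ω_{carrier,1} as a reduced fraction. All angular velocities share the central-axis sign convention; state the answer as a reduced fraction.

320/77

Stage 1: N_ring = 23 + 2·27 = 77
Stage 1: 23(ω_s−ω_c) = −77(ω_r−ω_c),  ω_s=0, ω_c=1
Stage 1: ω_r = 1 − (23/77)(0−1) = 100/77
  ⇒ ω_r¹/ω_c¹ = 100/77
Stage 2: N_ring = 20 + 2·12 = 44
Stage 2: 20(ω_s−ω_c) = −44(ω_r−ω_c),  ω_r=0, ω_c=1
Stage 2: ω_s = 1 − (44/20)(0−1) = 16/5
  ⇒ ω_s²/ω_c² = 16/5
Coupling ω_c² = ω_r¹ ⇒ overall = 100/77 × 16/5 = 320/77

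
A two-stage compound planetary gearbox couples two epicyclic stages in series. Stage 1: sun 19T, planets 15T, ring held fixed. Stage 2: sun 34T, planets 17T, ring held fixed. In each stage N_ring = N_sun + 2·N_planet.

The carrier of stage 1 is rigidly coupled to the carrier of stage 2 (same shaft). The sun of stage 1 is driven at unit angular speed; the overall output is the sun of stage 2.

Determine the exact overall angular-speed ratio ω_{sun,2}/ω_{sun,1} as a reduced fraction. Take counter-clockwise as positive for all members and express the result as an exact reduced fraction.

Stage 1: N_ring = 19 + 2·15 = 49
Stage 1: 19(ω_s−ω_c) = −49(ω_r−ω_c),  ω_r=0, ω_s=1
Stage 1: 19(1−ω_c) = −49(0−ω_c)  ⇒  68ω_c = 19  ⇒  ω_c = 19/68
  ⇒ ω_c¹/ω_s¹ = 19/68
Stage 2: N_ring = 34 + 2·17 = 68
Stage 2: 34(ω_s−ω_c) = −68(ω_r−ω_c),  ω_r=0, ω_c=1
Stage 2: ω_s = 1 − (68/34)(0−1) = 3
  ⇒ ω_s²/ω_c² = 3
Coupling ω_c² = ω_c¹ ⇒ overall = 19/68 × 3 = 57/68

57/68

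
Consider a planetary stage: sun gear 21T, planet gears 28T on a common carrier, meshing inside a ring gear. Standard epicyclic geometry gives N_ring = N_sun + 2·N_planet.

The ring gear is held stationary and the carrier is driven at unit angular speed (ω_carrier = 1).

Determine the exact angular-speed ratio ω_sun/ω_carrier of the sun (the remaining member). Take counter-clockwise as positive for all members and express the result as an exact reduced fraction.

14/3

N_ring = 21 + 2·28 = 77
21(ω_s−ω_c) = −77(ω_r−ω_c),  ω_r=0, ω_c=1
ω_s = 1 − (77/21)(0−1) = 14/3
ω_s/ω_c = 14/3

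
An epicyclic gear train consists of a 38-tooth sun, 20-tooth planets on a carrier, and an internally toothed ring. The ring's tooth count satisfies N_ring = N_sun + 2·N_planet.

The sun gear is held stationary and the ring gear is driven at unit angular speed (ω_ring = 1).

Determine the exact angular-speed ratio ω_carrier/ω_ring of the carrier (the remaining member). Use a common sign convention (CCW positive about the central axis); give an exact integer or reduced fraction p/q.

N_ring = 38 + 2·20 = 78
38(ω_s−ω_c) = −78(ω_r−ω_c),  ω_s=0, ω_r=1
38(0−ω_c) = −78(1−ω_c)  ⇒  116ω_c = 78  ⇒  ω_c = 39/58
ω_c/ω_r = 39/58

39/58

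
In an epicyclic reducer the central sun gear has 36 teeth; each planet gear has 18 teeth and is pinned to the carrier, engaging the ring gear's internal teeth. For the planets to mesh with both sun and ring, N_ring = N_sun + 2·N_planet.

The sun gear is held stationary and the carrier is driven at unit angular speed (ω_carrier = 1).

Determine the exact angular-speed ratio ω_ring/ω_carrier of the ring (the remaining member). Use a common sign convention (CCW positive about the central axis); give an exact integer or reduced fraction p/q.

3/2

N_ring = 36 + 2·18 = 72
36(ω_s−ω_c) = −72(ω_r−ω_c),  ω_s=0, ω_c=1
ω_r = 1 − (36/72)(0−1) = 3/2
ω_r/ω_c = 3/2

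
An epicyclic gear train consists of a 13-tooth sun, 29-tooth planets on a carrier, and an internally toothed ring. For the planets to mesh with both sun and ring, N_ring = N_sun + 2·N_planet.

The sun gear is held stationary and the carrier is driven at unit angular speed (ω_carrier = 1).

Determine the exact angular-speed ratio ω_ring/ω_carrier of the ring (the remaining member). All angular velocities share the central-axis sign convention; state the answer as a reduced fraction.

N_ring = 13 + 2·29 = 71
13(ω_s−ω_c) = −71(ω_r−ω_c),  ω_s=0, ω_c=1
ω_r = 1 − (13/71)(0−1) = 84/71
ω_r/ω_c = 84/71

84/71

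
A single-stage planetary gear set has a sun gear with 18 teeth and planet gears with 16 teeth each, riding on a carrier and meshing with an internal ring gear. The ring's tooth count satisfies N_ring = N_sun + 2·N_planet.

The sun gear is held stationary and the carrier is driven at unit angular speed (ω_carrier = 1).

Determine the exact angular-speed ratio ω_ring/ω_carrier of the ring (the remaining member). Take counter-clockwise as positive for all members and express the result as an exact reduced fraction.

N_ring = 18 + 2·16 = 50
18(ω_s−ω_c) = −50(ω_r−ω_c),  ω_s=0, ω_c=1
ω_r = 1 − (18/50)(0−1) = 34/25
ω_r/ω_c = 34/25

34/25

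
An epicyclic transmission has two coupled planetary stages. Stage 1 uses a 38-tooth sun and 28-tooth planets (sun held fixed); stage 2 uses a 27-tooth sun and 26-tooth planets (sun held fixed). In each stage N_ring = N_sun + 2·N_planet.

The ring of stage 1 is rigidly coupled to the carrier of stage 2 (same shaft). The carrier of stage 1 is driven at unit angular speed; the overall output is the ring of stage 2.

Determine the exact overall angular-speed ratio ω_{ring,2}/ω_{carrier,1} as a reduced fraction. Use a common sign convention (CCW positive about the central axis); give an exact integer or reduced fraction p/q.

6996/3713

Stage 1: N_ring = 38 + 2·28 = 94
Stage 1: 38(ω_s−ω_c) = −94(ω_r−ω_c),  ω_s=0, ω_c=1
Stage 1: ω_r = 1 − (38/94)(0−1) = 66/47
  ⇒ ω_r¹/ω_c¹ = 66/47
Stage 2: N_ring = 27 + 2·26 = 79
Stage 2: 27(ω_s−ω_c) = −79(ω_r−ω_c),  ω_s=0, ω_c=1
Stage 2: ω_r = 1 − (27/79)(0−1) = 106/79
  ⇒ ω_r²/ω_c² = 106/79
Coupling ω_c² = ω_r¹ ⇒ overall = 66/47 × 106/79 = 6996/3713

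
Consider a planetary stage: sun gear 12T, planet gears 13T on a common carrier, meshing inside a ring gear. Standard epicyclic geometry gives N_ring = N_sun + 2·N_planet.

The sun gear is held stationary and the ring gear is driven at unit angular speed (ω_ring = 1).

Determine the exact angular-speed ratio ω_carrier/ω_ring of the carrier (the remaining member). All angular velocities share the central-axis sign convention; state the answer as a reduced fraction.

19/25

N_ring = 12 + 2·13 = 38
12(ω_s−ω_c) = −38(ω_r−ω_c),  ω_s=0, ω_r=1
12(0−ω_c) = −38(1−ω_c)  ⇒  50ω_c = 38  ⇒  ω_c = 19/25
ω_c/ω_r = 19/25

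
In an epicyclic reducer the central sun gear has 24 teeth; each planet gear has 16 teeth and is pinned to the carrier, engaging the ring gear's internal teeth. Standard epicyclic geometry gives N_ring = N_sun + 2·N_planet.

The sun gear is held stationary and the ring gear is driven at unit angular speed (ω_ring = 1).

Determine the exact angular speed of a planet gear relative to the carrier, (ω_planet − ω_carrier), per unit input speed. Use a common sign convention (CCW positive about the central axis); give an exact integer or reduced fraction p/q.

21/20

N_ring = 24 + 2·16 = 56
24(ω_s−ω_c) = −56(ω_r−ω_c),  ω_s=0, ω_r=1
24(0−ω_c) = −56(1−ω_c)  ⇒  80ω_c = 56  ⇒  ω_c = 7/10
sun–planet: 24·(0−7/10) = −16·(ω_p−ω_c)  ⇒  ω_p−ω_c = −(24/16)·(-7/10) = 21/20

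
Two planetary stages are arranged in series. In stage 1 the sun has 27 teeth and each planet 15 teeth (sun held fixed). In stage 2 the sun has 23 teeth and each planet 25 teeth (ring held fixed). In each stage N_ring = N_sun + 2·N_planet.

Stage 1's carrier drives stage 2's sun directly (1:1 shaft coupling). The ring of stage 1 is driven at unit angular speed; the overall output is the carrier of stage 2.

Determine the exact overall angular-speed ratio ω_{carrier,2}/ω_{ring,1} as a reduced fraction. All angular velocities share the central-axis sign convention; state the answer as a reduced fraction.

437/2688

Stage 1: N_ring = 27 + 2·15 = 57
Stage 1: 27(ω_s−ω_c) = −57(ω_r−ω_c),  ω_s=0, ω_r=1
Stage 1: 27(0−ω_c) = −57(1−ω_c)  ⇒  84ω_c = 57  ⇒  ω_c = 19/28
  ⇒ ω_c¹/ω_r¹ = 19/28
Stage 2: N_ring = 23 + 2·25 = 73
Stage 2: 23(ω_s−ω_c) = −73(ω_r−ω_c),  ω_r=0, ω_s=1
Stage 2: 23(1−ω_c) = −73(0−ω_c)  ⇒  96ω_c = 23  ⇒  ω_c = 23/96
  ⇒ ω_c²/ω_s² = 23/96
Coupling ω_s² = ω_c¹ ⇒ overall = 19/28 × 23/96 = 437/2688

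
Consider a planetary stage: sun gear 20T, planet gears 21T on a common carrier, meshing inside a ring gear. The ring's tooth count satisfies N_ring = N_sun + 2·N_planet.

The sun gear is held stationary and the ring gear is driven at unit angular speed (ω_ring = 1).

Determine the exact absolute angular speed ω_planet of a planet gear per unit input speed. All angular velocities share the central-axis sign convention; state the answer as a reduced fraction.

31/21

N_ring = 20 + 2·21 = 62
20(ω_s−ω_c) = −62(ω_r−ω_c),  ω_s=0, ω_r=1
20(0−ω_c) = −62(1−ω_c)  ⇒  82ω_c = 62  ⇒  ω_c = 31/41
sun–planet: 20·(0−31/41) = −21·(ω_p−ω_c)  ⇒  ω_p−ω_c = −(20/21)·(-31/41) = 620/861
ω_p = 31/41 + 620/861 = 31/21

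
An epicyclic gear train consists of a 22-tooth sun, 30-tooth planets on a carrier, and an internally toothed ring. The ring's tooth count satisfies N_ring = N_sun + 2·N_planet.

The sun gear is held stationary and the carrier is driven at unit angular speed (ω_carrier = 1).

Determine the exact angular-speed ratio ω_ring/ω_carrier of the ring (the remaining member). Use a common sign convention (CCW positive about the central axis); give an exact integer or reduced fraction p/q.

N_ring = 22 + 2·30 = 82
22(ω_s−ω_c) = −82(ω_r−ω_c),  ω_s=0, ω_c=1
ω_r = 1 − (22/82)(0−1) = 52/41
ω_r/ω_c = 52/41

52/41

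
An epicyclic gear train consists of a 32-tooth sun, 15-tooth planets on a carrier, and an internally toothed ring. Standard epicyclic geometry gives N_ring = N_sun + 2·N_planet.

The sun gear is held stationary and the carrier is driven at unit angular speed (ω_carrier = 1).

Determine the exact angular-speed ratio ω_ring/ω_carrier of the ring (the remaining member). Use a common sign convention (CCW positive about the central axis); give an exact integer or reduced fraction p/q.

47/31

N_ring = 32 + 2·15 = 62
32(ω_s−ω_c) = −62(ω_r−ω_c),  ω_s=0, ω_c=1
ω_r = 1 − (32/62)(0−1) = 47/31
ω_r/ω_c = 47/31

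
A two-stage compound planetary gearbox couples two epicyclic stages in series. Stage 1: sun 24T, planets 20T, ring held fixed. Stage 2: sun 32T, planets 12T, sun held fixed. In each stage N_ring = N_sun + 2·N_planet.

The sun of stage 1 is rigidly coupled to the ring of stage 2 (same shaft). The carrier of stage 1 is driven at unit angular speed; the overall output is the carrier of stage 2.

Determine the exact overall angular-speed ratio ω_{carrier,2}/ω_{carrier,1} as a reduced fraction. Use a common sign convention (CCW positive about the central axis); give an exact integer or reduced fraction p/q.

Stage 1: N_ring = 24 + 2·20 = 64
Stage 1: 24(ω_s−ω_c) = −64(ω_r−ω_c),  ω_r=0, ω_c=1
Stage 1: ω_s = 1 − (64/24)(0−1) = 11/3
  ⇒ ω_s¹/ω_c¹ = 11/3
Stage 2: N_ring = 32 + 2·12 = 56
Stage 2: 32(ω_s−ω_c) = −56(ω_r−ω_c),  ω_s=0, ω_r=1
Stage 2: 32(0−ω_c) = −56(1−ω_c)  ⇒  88ω_c = 56  ⇒  ω_c = 7/11
  ⇒ ω_c²/ω_r² = 7/11
Coupling ω_r² = ω_s¹ ⇒ overall = 11/3 × 7/11 = 7/3

7/3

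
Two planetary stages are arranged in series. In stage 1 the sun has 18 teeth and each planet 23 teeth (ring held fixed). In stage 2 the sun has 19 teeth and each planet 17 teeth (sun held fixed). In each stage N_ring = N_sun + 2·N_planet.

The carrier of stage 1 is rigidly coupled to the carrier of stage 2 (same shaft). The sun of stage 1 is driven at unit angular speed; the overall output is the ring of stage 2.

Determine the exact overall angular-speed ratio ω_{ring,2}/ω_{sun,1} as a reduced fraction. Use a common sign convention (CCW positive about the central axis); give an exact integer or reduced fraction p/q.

648/2173

Stage 1: N_ring = 18 + 2·23 = 64
Stage 1: 18(ω_s−ω_c) = −64(ω_r−ω_c),  ω_r=0, ω_s=1
Stage 1: 18(1−ω_c) = −64(0−ω_c)  ⇒  82ω_c = 18  ⇒  ω_c = 9/41
  ⇒ ω_c¹/ω_s¹ = 9/41
Stage 2: N_ring = 19 + 2·17 = 53
Stage 2: 19(ω_s−ω_c) = −53(ω_r−ω_c),  ω_s=0, ω_c=1
Stage 2: ω_r = 1 − (19/53)(0−1) = 72/53
  ⇒ ω_r²/ω_c² = 72/53
Coupling ω_c² = ω_c¹ ⇒ overall = 9/41 × 72/53 = 648/2173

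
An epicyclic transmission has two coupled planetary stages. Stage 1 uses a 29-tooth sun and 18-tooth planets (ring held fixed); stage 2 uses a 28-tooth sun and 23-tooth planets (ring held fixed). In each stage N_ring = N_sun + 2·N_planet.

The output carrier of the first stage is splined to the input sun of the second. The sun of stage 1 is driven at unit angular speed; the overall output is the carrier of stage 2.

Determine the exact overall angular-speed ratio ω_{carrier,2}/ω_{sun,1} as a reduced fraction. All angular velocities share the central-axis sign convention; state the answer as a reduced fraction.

203/2397

Stage 1: N_ring = 29 + 2·18 = 65
Stage 1: 29(ω_s−ω_c) = −65(ω_r−ω_c),  ω_r=0, ω_s=1
Stage 1: 29(1−ω_c) = −65(0−ω_c)  ⇒  94ω_c = 29  ⇒  ω_c = 29/94
  ⇒ ω_c¹/ω_s¹ = 29/94
Stage 2: N_ring = 28 + 2·23 = 74
Stage 2: 28(ω_s−ω_c) = −74(ω_r−ω_c),  ω_r=0, ω_s=1
Stage 2: 28(1−ω_c) = −74(0−ω_c)  ⇒  102ω_c = 28  ⇒  ω_c = 14/51
  ⇒ ω_c²/ω_s² = 14/51
Coupling ω_s² = ω_c¹ ⇒ overall = 29/94 × 14/51 = 203/2397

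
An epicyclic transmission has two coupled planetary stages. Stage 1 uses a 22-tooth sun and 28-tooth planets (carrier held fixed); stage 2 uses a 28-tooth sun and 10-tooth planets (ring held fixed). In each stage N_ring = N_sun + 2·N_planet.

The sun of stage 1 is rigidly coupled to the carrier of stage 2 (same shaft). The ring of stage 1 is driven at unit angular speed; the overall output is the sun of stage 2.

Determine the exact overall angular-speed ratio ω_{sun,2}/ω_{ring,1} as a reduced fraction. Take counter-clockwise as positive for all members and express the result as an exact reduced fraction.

Stage 1: N_ring = 22 + 2·28 = 78
Stage 1: 22(ω_s−ω_c) = −78(ω_r−ω_c),  ω_c=0, ω_r=1
Stage 1: ω_s = 0 − (78/22)(1−0) = -39/11
  ⇒ ω_s¹/ω_r¹ = -39/11
Stage 2: N_ring = 28 + 2·10 = 48
Stage 2: 28(ω_s−ω_c) = −48(ω_r−ω_c),  ω_r=0, ω_c=1
Stage 2: ω_s = 1 − (48/28)(0−1) = 19/7
  ⇒ ω_s²/ω_c² = 19/7
Coupling ω_c² = ω_s¹ ⇒ overall = -39/11 × 19/7 = -741/77

-741/77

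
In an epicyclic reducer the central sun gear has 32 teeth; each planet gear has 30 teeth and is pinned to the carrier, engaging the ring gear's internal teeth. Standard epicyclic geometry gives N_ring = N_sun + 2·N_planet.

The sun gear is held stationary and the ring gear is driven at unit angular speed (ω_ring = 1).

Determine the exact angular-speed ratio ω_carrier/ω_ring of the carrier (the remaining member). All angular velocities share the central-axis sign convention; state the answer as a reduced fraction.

23/31

N_ring = 32 + 2·30 = 92
32(ω_s−ω_c) = −92(ω_r−ω_c),  ω_s=0, ω_r=1
32(0−ω_c) = −92(1−ω_c)  ⇒  124ω_c = 92  ⇒  ω_c = 23/31
ω_c/ω_r = 23/31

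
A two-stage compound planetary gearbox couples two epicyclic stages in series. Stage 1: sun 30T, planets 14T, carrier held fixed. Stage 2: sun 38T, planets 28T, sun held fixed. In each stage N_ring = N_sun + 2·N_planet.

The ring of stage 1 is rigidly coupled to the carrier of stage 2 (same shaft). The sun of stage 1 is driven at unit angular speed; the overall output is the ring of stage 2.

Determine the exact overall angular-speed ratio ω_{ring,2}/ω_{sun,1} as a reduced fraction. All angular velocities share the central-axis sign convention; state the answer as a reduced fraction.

-990/1363

Stage 1: N_ring = 30 + 2·14 = 58
Stage 1: 30(ω_s−ω_c) = −58(ω_r−ω_c),  ω_c=0, ω_s=1
Stage 1: ω_r = 0 − (30/58)(1−0) = -15/29
  ⇒ ω_r¹/ω_s¹ = -15/29
Stage 2: N_ring = 38 + 2·28 = 94
Stage 2: 38(ω_s−ω_c) = −94(ω_r−ω_c),  ω_s=0, ω_c=1
Stage 2: ω_r = 1 − (38/94)(0−1) = 66/47
  ⇒ ω_r²/ω_c² = 66/47
Coupling ω_c² = ω_r¹ ⇒ overall = -15/29 × 66/47 = -990/1363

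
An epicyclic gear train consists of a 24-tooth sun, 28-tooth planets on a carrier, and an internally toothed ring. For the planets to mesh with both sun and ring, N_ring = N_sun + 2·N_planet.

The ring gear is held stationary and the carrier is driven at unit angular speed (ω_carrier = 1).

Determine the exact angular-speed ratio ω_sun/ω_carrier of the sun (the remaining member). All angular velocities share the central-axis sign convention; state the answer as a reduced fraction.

N_ring = 24 + 2·28 = 80
24(ω_s−ω_c) = −80(ω_r−ω_c),  ω_r=0, ω_c=1
ω_s = 1 − (80/24)(0−1) = 13/3
ω_s/ω_c = 13/3

13/3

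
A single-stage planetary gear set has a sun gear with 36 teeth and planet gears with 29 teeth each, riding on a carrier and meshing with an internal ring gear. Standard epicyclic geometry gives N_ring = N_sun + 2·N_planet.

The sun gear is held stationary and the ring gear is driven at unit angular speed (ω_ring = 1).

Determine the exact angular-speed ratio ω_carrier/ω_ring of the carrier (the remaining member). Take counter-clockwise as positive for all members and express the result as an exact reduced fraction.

N_ring = 36 + 2·29 = 94
36(ω_s−ω_c) = −94(ω_r−ω_c),  ω_s=0, ω_r=1
36(0−ω_c) = −94(1−ω_c)  ⇒  130ω_c = 94  ⇒  ω_c = 47/65
ω_c/ω_r = 47/65

47/65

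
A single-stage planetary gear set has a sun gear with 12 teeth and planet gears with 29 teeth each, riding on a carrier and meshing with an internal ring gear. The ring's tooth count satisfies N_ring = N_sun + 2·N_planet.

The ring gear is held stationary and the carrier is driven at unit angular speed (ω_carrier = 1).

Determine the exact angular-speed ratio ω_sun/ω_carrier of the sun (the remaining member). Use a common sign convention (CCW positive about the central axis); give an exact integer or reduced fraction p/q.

41/6

N_ring = 12 + 2·29 = 70
12(ω_s−ω_c) = −70(ω_r−ω_c),  ω_r=0, ω_c=1
ω_s = 1 − (70/12)(0−1) = 41/6
ω_s/ω_c = 41/6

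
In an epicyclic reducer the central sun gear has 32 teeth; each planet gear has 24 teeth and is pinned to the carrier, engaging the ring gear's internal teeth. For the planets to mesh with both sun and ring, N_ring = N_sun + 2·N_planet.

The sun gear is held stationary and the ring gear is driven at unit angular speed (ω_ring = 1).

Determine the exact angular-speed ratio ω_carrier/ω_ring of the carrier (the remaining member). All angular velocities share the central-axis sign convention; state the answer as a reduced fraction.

N_ring = 32 + 2·24 = 80
32(ω_s−ω_c) = −80(ω_r−ω_c),  ω_s=0, ω_r=1
32(0−ω_c) = −80(1−ω_c)  ⇒  112ω_c = 80  ⇒  ω_c = 5/7
ω_c/ω_r = 5/7

5/7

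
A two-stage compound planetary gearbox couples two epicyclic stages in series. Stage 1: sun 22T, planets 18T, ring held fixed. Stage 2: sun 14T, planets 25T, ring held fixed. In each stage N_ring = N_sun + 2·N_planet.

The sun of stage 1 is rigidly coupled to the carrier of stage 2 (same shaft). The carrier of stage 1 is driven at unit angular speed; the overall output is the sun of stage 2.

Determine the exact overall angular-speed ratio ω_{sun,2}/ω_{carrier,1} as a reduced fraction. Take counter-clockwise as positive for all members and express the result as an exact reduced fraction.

1560/77

Stage 1: N_ring = 22 + 2·18 = 58
Stage 1: 22(ω_s−ω_c) = −58(ω_r−ω_c),  ω_r=0, ω_c=1
Stage 1: ω_s = 1 − (58/22)(0−1) = 40/11
  ⇒ ω_s¹/ω_c¹ = 40/11
Stage 2: N_ring = 14 + 2·25 = 64
Stage 2: 14(ω_s−ω_c) = −64(ω_r−ω_c),  ω_r=0, ω_c=1
Stage 2: ω_s = 1 − (64/14)(0−1) = 39/7
  ⇒ ω_s²/ω_c² = 39/7
Coupling ω_c² = ω_s¹ ⇒ overall = 40/11 × 39/7 = 1560/77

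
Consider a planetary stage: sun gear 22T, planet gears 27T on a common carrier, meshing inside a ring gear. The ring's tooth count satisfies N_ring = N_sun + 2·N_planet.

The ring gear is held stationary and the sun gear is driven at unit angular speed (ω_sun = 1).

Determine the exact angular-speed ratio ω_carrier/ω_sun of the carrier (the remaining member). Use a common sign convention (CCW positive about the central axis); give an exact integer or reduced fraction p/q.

11/49

N_ring = 22 + 2·27 = 76
22(ω_s−ω_c) = −76(ω_r−ω_c),  ω_r=0, ω_s=1
22(1−ω_c) = −76(0−ω_c)  ⇒  98ω_c = 22  ⇒  ω_c = 11/49
ω_c/ω_s = 11/49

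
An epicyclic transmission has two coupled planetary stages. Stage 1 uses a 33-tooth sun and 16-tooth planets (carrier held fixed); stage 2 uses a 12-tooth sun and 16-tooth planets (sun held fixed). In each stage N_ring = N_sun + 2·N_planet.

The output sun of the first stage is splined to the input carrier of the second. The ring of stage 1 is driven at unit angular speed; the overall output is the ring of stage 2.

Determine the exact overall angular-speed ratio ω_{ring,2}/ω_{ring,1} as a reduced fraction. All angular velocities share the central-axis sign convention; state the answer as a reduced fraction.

-910/363

Stage 1: N_ring = 33 + 2·16 = 65
Stage 1: 33(ω_s−ω_c) = −65(ω_r−ω_c),  ω_c=0, ω_r=1
Stage 1: ω_s = 0 − (65/33)(1−0) = -65/33
  ⇒ ω_s¹/ω_r¹ = -65/33
Stage 2: N_ring = 12 + 2·16 = 44
Stage 2: 12(ω_s−ω_c) = −44(ω_r−ω_c),  ω_s=0, ω_c=1
Stage 2: ω_r = 1 − (12/44)(0−1) = 14/11
  ⇒ ω_r²/ω_c² = 14/11
Coupling ω_c² = ω_s¹ ⇒ overall = -65/33 × 14/11 = -910/363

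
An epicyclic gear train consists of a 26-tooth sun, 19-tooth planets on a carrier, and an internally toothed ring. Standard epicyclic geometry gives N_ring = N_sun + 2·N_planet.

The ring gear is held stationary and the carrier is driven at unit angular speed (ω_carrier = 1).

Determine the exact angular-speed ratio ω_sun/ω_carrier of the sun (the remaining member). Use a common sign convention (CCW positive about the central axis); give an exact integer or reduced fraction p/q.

N_ring = 26 + 2·19 = 64
26(ω_s−ω_c) = −64(ω_r−ω_c),  ω_r=0, ω_c=1
ω_s = 1 − (64/26)(0−1) = 45/13
ω_s/ω_c = 45/13

45/13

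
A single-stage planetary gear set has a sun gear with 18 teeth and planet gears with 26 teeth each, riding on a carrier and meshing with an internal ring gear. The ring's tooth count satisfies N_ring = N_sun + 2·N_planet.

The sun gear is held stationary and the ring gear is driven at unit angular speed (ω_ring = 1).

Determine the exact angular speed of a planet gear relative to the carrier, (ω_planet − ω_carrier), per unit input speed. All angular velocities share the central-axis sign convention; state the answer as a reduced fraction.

N_ring = 18 + 2·26 = 70
18(ω_s−ω_c) = −70(ω_r−ω_c),  ω_s=0, ω_r=1
18(0−ω_c) = −70(1−ω_c)  ⇒  88ω_c = 70  ⇒  ω_c = 35/44
sun–planet: 18·(0−35/44) = −26·(ω_p−ω_c)  ⇒  ω_p−ω_c = −(18/26)·(-35/44) = 315/572

315/572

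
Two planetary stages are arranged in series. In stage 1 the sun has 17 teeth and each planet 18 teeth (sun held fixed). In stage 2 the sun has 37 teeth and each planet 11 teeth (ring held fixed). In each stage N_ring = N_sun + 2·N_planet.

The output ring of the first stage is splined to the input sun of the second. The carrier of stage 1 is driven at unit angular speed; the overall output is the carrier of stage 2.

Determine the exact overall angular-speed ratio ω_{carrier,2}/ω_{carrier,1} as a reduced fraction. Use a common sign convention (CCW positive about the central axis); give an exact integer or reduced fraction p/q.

Stage 1: N_ring = 17 + 2·18 = 53
Stage 1: 17(ω_s−ω_c) = −53(ω_r−ω_c),  ω_s=0, ω_c=1
Stage 1: ω_r = 1 − (17/53)(0−1) = 70/53
  ⇒ ω_r¹/ω_c¹ = 70/53
Stage 2: N_ring = 37 + 2·11 = 59
Stage 2: 37(ω_s−ω_c) = −59(ω_r−ω_c),  ω_r=0, ω_s=1
Stage 2: 37(1−ω_c) = −59(0−ω_c)  ⇒  96ω_c = 37  ⇒  ω_c = 37/96
  ⇒ ω_c²/ω_s² = 37/96
Coupling ω_s² = ω_r¹ ⇒ overall = 70/53 × 37/96 = 1295/2544

1295/2544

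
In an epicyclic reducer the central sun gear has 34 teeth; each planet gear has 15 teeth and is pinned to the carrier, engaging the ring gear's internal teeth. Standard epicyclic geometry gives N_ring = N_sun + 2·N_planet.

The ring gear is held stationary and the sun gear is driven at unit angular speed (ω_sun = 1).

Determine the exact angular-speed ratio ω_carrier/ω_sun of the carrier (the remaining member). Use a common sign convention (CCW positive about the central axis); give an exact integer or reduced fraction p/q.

N_ring = 34 + 2·15 = 64
34(ω_s−ω_c) = −64(ω_r−ω_c),  ω_r=0, ω_s=1
34(1−ω_c) = −64(0−ω_c)  ⇒  98ω_c = 34  ⇒  ω_c = 17/49
ω_c/ω_s = 17/49

17/49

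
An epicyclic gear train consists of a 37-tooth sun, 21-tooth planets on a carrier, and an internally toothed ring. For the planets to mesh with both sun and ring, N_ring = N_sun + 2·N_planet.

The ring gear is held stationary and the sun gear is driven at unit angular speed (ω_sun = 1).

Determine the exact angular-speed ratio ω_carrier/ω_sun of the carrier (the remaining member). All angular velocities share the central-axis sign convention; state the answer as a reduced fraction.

N_ring = 37 + 2·21 = 79
37(ω_s−ω_c) = −79(ω_r−ω_c),  ω_r=0, ω_s=1
37(1−ω_c) = −79(0−ω_c)  ⇒  116ω_c = 37  ⇒  ω_c = 37/116
ω_c/ω_s = 37/116

37/116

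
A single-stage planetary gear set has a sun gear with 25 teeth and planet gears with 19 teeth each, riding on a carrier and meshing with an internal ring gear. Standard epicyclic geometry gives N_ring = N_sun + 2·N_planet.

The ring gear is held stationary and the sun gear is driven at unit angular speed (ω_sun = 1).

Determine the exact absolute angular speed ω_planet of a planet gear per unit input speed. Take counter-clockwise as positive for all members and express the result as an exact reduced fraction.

N_ring = 25 + 2·19 = 63
25(ω_s−ω_c) = −63(ω_r−ω_c),  ω_r=0, ω_s=1
25(1−ω_c) = −63(0−ω_c)  ⇒  88ω_c = 25  ⇒  ω_c = 25/88
sun–planet: 25·(1−25/88) = −19·(ω_p−ω_c)  ⇒  ω_p−ω_c = −(25/19)·(63/88) = -1575/1672
ω_p = 25/88 − 1575/1672 = -25/38

-25/38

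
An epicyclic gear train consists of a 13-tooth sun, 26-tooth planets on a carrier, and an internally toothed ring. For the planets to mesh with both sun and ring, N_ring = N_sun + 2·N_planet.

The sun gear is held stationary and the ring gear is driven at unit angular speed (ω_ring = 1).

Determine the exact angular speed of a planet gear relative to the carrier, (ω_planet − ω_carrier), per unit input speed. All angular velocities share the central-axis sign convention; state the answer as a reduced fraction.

5/12

N_ring = 13 + 2·26 = 65
13(ω_s−ω_c) = −65(ω_r−ω_c),  ω_s=0, ω_r=1
13(0−ω_c) = −65(1−ω_c)  ⇒  78ω_c = 65  ⇒  ω_c = 5/6
sun–planet: 13·(0−5/6) = −26·(ω_p−ω_c)  ⇒  ω_p−ω_c = −(13/26)·(-5/6) = 5/12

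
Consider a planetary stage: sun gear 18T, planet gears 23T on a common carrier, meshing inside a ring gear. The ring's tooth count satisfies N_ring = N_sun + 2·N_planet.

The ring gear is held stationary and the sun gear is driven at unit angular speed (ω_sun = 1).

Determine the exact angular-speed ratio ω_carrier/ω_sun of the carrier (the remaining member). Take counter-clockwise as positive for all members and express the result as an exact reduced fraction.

N_ring = 18 + 2·23 = 64
18(ω_s−ω_c) = −64(ω_r−ω_c),  ω_r=0, ω_s=1
18(1−ω_c) = −64(0−ω_c)  ⇒  82ω_c = 18  ⇒  ω_c = 9/41
ω_c/ω_s = 9/41

9/41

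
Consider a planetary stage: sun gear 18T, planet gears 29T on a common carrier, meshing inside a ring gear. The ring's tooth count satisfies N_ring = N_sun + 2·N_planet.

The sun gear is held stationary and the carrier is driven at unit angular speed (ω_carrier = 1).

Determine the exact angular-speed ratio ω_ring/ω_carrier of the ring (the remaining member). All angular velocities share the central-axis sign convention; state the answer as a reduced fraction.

N_ring = 18 + 2·29 = 76
18(ω_s−ω_c) = −76(ω_r−ω_c),  ω_s=0, ω_c=1
ω_r = 1 − (18/76)(0−1) = 47/38
ω_r/ω_c = 47/38

47/38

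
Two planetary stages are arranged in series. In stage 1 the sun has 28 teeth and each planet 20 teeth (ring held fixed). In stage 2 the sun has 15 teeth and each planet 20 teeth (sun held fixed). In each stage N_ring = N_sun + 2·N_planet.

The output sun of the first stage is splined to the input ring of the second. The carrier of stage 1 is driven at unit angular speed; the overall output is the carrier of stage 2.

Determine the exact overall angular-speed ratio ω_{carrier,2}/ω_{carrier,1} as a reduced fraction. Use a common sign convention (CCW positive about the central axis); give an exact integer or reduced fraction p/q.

132/49

Stage 1: N_ring = 28 + 2·20 = 68
Stage 1: 28(ω_s−ω_c) = −68(ω_r−ω_c),  ω_r=0, ω_c=1
Stage 1: ω_s = 1 − (68/28)(0−1) = 24/7
  ⇒ ω_s¹/ω_c¹ = 24/7
Stage 2: N_ring = 15 + 2·20 = 55
Stage 2: 15(ω_s−ω_c) = −55(ω_r−ω_c),  ω_s=0, ω_r=1
Stage 2: 15(0−ω_c) = −55(1−ω_c)  ⇒  70ω_c = 55  ⇒  ω_c = 11/14
  ⇒ ω_c²/ω_r² = 11/14
Coupling ω_r² = ω_s¹ ⇒ overall = 24/7 × 11/14 = 132/49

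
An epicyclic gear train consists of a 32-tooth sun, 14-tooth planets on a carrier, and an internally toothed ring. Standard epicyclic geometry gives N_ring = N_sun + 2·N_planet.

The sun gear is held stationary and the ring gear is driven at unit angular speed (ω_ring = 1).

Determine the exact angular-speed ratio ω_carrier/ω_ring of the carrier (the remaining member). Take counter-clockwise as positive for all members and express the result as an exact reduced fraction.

N_ring = 32 + 2·14 = 60
32(ω_s−ω_c) = −60(ω_r−ω_c),  ω_s=0, ω_r=1
32(0−ω_c) = −60(1−ω_c)  ⇒  92ω_c = 60  ⇒  ω_c = 15/23
ω_c/ω_r = 15/23

15/23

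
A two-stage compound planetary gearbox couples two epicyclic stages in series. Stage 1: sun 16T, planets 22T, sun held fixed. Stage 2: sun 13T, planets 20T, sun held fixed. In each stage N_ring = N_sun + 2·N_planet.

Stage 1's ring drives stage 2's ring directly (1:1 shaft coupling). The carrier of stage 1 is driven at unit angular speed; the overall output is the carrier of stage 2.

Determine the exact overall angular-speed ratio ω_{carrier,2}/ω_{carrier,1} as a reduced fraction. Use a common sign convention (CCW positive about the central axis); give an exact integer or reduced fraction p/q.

1007/990

Stage 1: N_ring = 16 + 2·22 = 60
Stage 1: 16(ω_s−ω_c) = −60(ω_r−ω_c),  ω_s=0, ω_c=1
Stage 1: ω_r = 1 − (16/60)(0−1) = 19/15
  ⇒ ω_r¹/ω_c¹ = 19/15
Stage 2: N_ring = 13 + 2·20 = 53
Stage 2: 13(ω_s−ω_c) = −53(ω_r−ω_c),  ω_s=0, ω_r=1
Stage 2: 13(0−ω_c) = −53(1−ω_c)  ⇒  66ω_c = 53  ⇒  ω_c = 53/66
  ⇒ ω_c²/ω_r² = 53/66
Coupling ω_r² = ω_r¹ ⇒ overall = 19/15 × 53/66 = 1007/990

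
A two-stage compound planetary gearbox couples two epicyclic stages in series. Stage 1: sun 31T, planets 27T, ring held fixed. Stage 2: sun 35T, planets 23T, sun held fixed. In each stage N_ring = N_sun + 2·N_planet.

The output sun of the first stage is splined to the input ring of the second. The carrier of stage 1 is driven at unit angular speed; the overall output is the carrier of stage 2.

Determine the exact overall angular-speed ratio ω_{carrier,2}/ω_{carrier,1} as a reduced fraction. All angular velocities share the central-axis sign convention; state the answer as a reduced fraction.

Stage 1: N_ring = 31 + 2·27 = 85
Stage 1: 31(ω_s−ω_c) = −85(ω_r−ω_c),  ω_r=0, ω_c=1
Stage 1: ω_s = 1 − (85/31)(0−1) = 116/31
  ⇒ ω_s¹/ω_c¹ = 116/31
Stage 2: N_ring = 35 + 2·23 = 81
Stage 2: 35(ω_s−ω_c) = −81(ω_r−ω_c),  ω_s=0, ω_r=1
Stage 2: 35(0−ω_c) = −81(1−ω_c)  ⇒  116ω_c = 81  ⇒  ω_c = 81/116
  ⇒ ω_c²/ω_r² = 81/116
Coupling ω_r² = ω_s¹ ⇒ overall = 116/31 × 81/116 = 81/31

81/31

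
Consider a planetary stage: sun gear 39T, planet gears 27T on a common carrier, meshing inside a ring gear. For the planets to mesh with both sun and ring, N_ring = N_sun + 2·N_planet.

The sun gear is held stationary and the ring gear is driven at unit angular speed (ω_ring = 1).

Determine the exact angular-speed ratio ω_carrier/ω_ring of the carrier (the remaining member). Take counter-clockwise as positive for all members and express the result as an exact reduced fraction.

31/44

N_ring = 39 + 2·27 = 93
39(ω_s−ω_c) = −93(ω_r−ω_c),  ω_s=0, ω_r=1
39(0−ω_c) = −93(1−ω_c)  ⇒  132ω_c = 93  ⇒  ω_c = 31/44
ω_c/ω_r = 31/44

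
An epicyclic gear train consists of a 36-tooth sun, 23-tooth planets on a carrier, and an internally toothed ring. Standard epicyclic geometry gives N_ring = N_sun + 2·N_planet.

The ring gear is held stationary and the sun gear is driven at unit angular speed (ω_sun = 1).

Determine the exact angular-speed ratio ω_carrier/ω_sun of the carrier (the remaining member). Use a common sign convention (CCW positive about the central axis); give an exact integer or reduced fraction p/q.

18/59

N_ring = 36 + 2·23 = 82
36(ω_s−ω_c) = −82(ω_r−ω_c),  ω_r=0, ω_s=1
36(1−ω_c) = −82(0−ω_c)  ⇒  118ω_c = 36  ⇒  ω_c = 18/59
ω_c/ω_s = 18/59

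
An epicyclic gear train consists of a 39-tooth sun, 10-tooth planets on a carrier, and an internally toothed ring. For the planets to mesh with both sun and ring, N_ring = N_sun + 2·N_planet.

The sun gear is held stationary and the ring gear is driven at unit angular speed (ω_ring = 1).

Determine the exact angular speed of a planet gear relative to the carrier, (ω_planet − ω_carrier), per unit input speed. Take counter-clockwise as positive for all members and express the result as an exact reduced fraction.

2301/980

N_ring = 39 + 2·10 = 59
39(ω_s−ω_c) = −59(ω_r−ω_c),  ω_s=0, ω_r=1
39(0−ω_c) = −59(1−ω_c)  ⇒  98ω_c = 59  ⇒  ω_c = 59/98
sun–planet: 39·(0−59/98) = −10·(ω_p−ω_c)  ⇒  ω_p−ω_c = −(39/10)·(-59/98) = 2301/980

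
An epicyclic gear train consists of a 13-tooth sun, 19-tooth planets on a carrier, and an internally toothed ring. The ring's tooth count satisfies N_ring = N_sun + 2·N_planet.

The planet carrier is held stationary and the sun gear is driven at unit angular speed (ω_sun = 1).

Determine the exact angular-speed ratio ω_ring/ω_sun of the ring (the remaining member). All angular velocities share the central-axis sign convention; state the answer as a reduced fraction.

N_ring = 13 + 2·19 = 51
13(ω_s−ω_c) = −51(ω_r−ω_c),  ω_c=0, ω_s=1
ω_r = 0 − (13/51)(1−0) = -13/51
ω_r/ω_s = -13/51

-13/51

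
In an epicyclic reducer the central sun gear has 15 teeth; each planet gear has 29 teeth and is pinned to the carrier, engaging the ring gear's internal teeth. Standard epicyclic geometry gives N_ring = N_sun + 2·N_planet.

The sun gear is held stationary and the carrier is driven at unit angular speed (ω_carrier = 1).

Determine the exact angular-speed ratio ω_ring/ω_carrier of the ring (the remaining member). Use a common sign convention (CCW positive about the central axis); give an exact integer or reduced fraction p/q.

88/73

N_ring = 15 + 2·29 = 73
15(ω_s−ω_c) = −73(ω_r−ω_c),  ω_s=0, ω_c=1
ω_r = 1 − (15/73)(0−1) = 88/73
ω_r/ω_c = 88/73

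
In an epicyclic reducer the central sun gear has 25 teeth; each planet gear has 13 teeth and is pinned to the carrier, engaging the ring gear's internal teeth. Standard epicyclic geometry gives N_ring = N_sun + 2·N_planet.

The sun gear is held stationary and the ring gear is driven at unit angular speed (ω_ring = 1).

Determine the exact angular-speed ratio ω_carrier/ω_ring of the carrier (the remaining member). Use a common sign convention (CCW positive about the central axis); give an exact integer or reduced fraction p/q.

N_ring = 25 + 2·13 = 51
25(ω_s−ω_c) = −51(ω_r−ω_c),  ω_s=0, ω_r=1
25(0−ω_c) = −51(1−ω_c)  ⇒  76ω_c = 51  ⇒  ω_c = 51/76
ω_c/ω_r = 51/76

51/76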